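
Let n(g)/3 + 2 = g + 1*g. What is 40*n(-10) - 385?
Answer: -3025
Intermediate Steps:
n(g) = -6 + 6*g (n(g) = -6 + 3*(g + 1*g) = -6 + 3*(g + g) = -6 + 3*(2*g) = -6 + 6*g)
40*n(-10) - 385 = 40*(-6 + 6*(-10)) - 385 = 40*(-6 - 60) - 385 = 40*(-66) - 385 = -2640 - 385 = -3025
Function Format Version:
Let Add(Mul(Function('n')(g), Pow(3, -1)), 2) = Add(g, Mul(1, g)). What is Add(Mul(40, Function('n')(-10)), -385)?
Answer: -3025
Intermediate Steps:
Function('n')(g) = Add(-6, Mul(6, g)) (Function('n')(g) = Add(-6, Mul(3, Add(g, Mul(1, g)))) = Add(-6, Mul(3, Add(g, g))) = Add(-6, Mul(3, Mul(2, g))) = Add(-6, Mul(6, g)))
Add(Mul(40, Function('n')(-10)), -385) = Add(Mul(40, Add(-6, Mul(6, -10))), -385) = Add(Mul(40, Add(-6, -60)), -385) = Add(Mul(40, -66), -385) = Add(-2640, -385) = -3025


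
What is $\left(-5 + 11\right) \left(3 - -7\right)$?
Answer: $60$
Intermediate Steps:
$\left(-5 + 11\right) \left(3 - -7\right) = 6 \left(3 + 7\right) = 6 \cdot 10 = 60$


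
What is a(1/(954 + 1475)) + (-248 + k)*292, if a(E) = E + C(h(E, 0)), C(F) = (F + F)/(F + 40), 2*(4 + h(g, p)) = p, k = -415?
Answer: -4232207005/21861 ≈ -1.9360e+5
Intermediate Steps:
h(g, p) = -4 + p/2
C(F) = 2*F/(40 + F) (C(F) = (2*F)/(40 + F) = 2*F/(40 + F))
a(E) = -2/9 + E (a(E) = E + 2*(-4 + (1/2)*0)/(40 + (-4 + (1/2)*0)) = E + 2*(-4 + 0)/(40 + (-4 + 0)) = E + 2*(-4)/(40 - 4) = E + 2*(-4)/36 = E + 2*(-4)*(1/36) = E - 2/9 = -2/9 + E)
a(1/(954 + 1475)) + (-248 + k)*292 = (-2/9 + 1/(954 + 1475)) + (-248 - 415)*292 = (-2/9 + 1/2429) - 663*292 = (-2/9 + 1/2429) - 193596 = -4849/21861 - 193596 = -4232207005/21861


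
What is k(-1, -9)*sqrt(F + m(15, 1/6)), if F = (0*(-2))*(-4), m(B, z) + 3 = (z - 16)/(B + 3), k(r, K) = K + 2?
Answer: -7*I*sqrt(1257)/18 ≈ -13.788*I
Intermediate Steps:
k(r, K) = 2 + K
m(B, z) = -3 + (-16 + z)/(3 + B) (m(B, z) = -3 + (z - 16)/(B + 3) = -3 + (-16 + z)/(3 + B))
F = 0 (F = 0*(-4) = 0)
k(-1, -9)*sqrt(F + m(15, 1/6)) = (2 - 9)*sqrt(0 + (-25 + 1/6 - 3*15)/(3 + 15)) = -7*sqrt(0 + (-25 + 1/6 - 45)/18) = -7*sqrt(0 + (1/18)*(-419/6)) = -7*sqrt(0 - 419/108) = -7*I*sqrt(1257)/18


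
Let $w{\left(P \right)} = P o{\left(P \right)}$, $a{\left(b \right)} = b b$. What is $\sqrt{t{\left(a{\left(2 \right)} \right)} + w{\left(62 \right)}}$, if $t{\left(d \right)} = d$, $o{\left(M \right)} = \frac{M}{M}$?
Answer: $\sqrt{66} \approx 8.124$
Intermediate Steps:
$o{\left(M \right)} = 1$
$a{\left(b \right)} = b^{2}$
$w{\left(P \right)} = P$ ($w{\left(P \right)} = P 1 = P$)
$\sqrt{t{\left(a{\left(2 \right)} \right)} + w{\left(62 \right)}} = \sqrt{2^{2} + 62} = \sqrt{4 + 62} = \sqrt{66}$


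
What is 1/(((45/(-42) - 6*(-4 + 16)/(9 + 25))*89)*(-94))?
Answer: 119/3174897 ≈ 3.7482e-5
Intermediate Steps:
1/(((45/(-42) - 6*(-4 + 16)/(9 + 25))*89)*(-94)) = 1/(((45*(-1/42) - 6/(34/12))*89)*(-94)) = 1/(((-15/14 - 6/(34*(1/12)))*89)*(-94)) = 1/(((-15/14 - 6/17/6)*89)*(-94)) = 1/(((-15/14 - 6*6/17)*89)*(-94)) = 1/(((-15/14 - 36/17)*89)*(-94)) = 1/(-759/238*89*(-94)) = 1/(-67551/238*(-94)) = 1/(3174897/119) = 119/3174897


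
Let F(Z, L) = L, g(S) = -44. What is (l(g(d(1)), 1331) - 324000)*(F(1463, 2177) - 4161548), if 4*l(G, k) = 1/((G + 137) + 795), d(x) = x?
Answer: 1595601264149543/1184 ≈ 1.3476e+12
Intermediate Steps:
l(G, k) = 1/(4*(932 + G)) (l(G, k) = 1/(4*((G + 137) + 795)) = 1/(4*((137 + G) + 795)) = 1/(4*(932 + G)))
(l(g(d(1)), 1331) - 324000)*(F(1463, 2177) - 4161548) = (1/(4*(932 - 44)) - 324000)*(2177 - 4161548) = ((¼)/888 - 324000)*(-4159371) = ((¼)*(1/888) - 324000)*(-4159371) = (1/3552 - 324000)*(-4159371) = -1150847999/3552*(-4159371) = 1595601264149543/1184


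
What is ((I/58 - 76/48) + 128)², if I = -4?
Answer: 1933272961/121104 ≈ 15964.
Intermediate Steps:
((I/58 - 76/48) + 128)² = ((-4/58 - 76/48) + 128)² = ((-4*1/58 - 76*1/48) + 128)² = ((-2/29 - 19/12) + 128)² = (-575/348 + 128)² = (43969/348)² = 1933272961/121104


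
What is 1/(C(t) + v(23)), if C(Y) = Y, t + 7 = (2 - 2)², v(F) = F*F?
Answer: 1/522 ≈ 0.0019157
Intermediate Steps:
v(F) = F²
t = -7 (t = -7 + (2 - 2)² = -7 + 0² = -7 + 0 = -7)
1/(C(t) + v(23)) = 1/(-7 + 23²) = 1/(-7 + 529) = 1/522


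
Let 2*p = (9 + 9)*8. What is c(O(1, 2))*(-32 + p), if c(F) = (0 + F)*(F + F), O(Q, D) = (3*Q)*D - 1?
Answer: 2000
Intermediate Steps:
p = 72 (p = ((9 + 9)*8)/2 = (18*8)/2 = (½)*144 = 72)
O(Q, D) = -1 + 3*D*Q (O(Q, D) = 3*D*Q - 1 = -1 + 3*D*Q)
c(F) = 2*F² (c(F) = F*(2*F) = 2*F²)
c(O(1, 2))*(-32 + p) = (2*(-1 + 3*2*1)²)*(-32 + 72) = (2*(-1 + 6)²)*40 = (2*5²)*40 = (2*25)*40 = 50*40 = 2000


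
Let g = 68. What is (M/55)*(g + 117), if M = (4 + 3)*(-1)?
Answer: -259/11 ≈ -23.545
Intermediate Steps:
M = -7 (M = 7*(-1) = -7)
(M/55)*(g + 117) = (-7/55)*(68 + 117) = -7*1/55*185 = -7/55*185 = -259/11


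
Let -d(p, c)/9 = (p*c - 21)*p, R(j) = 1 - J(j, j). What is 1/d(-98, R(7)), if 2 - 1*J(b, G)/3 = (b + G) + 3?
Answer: -1/3994578 ≈ -2.5034e-7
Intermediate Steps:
J(b, G) = -3 - 3*G - 3*b (J(b, G) = 6 - 3*((b + G) + 3) = 6 - 3*((G + b) + 3) = 6 - 3*(3 + G + b) = 6 + (-9 - 3*G - 3*b) = -3 - 3*G - 3*b)
R(j) = 4 + 6*j (R(j) = 1 - (-3 - 3*j - 3*j) = 1 - (-3 - 6*j) = 1 + (3 + 6*j) = 4 + 6*j)
d(p, c) = -9*p*(-21 + c*p) (d(p, c) = -9*(p*c - 21)*p = -9*(c*p - 21)*p = -9*(-21 + c*p)*p = -9*p*(-21 + c*p))
1/d(-98, R(7)) = 1/(9*(-98)*(21 - 1*(4 + 6*7)*(-98))) = 1/(9*(-98)*(21 - 1*(4 + 42)*(-98))) = 1/(9*(-98)*(21 - 1*46*(-98))) = 1/(9*(-98)*(21 + 4508)) = 1/(9*(-98)*4529) = 1/(-3994578) = -1/3994578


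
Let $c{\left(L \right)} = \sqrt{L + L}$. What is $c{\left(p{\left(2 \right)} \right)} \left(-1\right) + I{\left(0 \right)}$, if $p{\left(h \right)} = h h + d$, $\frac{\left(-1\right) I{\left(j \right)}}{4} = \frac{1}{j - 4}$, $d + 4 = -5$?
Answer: $1 - i \sqrt{10} \approx 1.0 - 3.1623 i$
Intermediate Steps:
$d = -9$ ($d = -4 - 5 = -9$)
$I{\left(j \right)} = - \frac{4}{-4 + j}$ ($I{\left(j \right)} = - \frac{4}{j - 4} = - \frac{4}{-4 + j}$)
$p{\left(h \right)} = -9 + h^{2}$ ($p{\left(h \right)} = h h - 9 = h^{2} - 9 = -9 + h^{2}$)
$c{\left(L \right)} = \sqrt{2} \sqrt{L}$ ($c{\left(L \right)} = \sqrt{2 L} = \sqrt{2} \sqrt{L}$)
$c{\left(p{\left(2 \right)} \right)} \left(-1\right) + I{\left(0 \right)} = \sqrt{2} \sqrt{-9 + 2^{2}} \left(-1\right) - \frac{4}{-4 + 0} = \sqrt{2} \sqrt{-9 + 4} \left(-1\right) - \frac{4}{-4} = \sqrt{2} \sqrt{-5} \left(-1\right) - -1 = \sqrt{2} i \sqrt{5} \left(-1\right) + 1 = i \sqrt{10} \left(-1\right) + 1 = - i \sqrt{10} + 1 = 1 - i \sqrt{10}$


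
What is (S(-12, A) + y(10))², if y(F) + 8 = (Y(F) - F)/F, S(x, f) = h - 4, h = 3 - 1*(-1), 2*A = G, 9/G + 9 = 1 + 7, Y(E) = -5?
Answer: 361/4 ≈ 90.250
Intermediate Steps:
G = -9 (G = 9/(-9 + (1 + 7)) = 9/(-9 + 8) = 9/(-1) = 9*(-1) = -9)
A = -9/2 (A = (½)*(-9) = -9/2 ≈ -4.5000)
h = 4 (h = 3 + 1 = 4)
S(x, f) = 0 (S(x, f) = 4 - 4 = 0)
y(F) = -8 + (-5 - F)/F
(S(-12, A) + y(10))² = (0 + (-9 - 5/10))² = (0 + (-9 - 5*⅒))² = (0 + (-9 - ½))² = (0 - 19/2)² = (-19/2)² = 361/4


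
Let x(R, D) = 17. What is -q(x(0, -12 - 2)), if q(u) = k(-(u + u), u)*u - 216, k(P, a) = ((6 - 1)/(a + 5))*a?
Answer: 3307/22 ≈ 150.32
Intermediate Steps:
k(P, a) = 5*a/(5 + a) (k(P, a) = (5/(5 + a))*a = 5*a/(5 + a))
q(u) = -216 + 5*u**2/(5 + u) (q(u) = (5*u/(5 + u))*u - 216 = 5*u**2/(5 + u) - 216 = -216 + 5*u**2/(5 + u))
-q(x(0, -12 - 2)) = -(-1080 - 216*17 + 5*17**2)/(5 + 17) = -(-1080 - 3672 + 5*289)/22 = -(-1080 - 3672 + 1445)/22 = -(-3307)/22 = -1*(-3307/22) = 3307/22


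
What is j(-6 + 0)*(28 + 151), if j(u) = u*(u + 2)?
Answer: 4296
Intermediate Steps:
j(u) = u*(2 + u)
j(-6 + 0)*(28 + 151) = ((-6 + 0)*(2 + (-6 + 0)))*(28 + 151) = -6*(2 - 6)*179 = -6*(-4)*179 = 24*179 = 4296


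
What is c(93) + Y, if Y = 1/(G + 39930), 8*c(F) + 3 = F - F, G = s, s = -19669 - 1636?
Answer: -55867/149000 ≈ -0.37495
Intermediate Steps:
s = -21305
G = -21305
c(F) = -3/8 (c(F) = -3/8 + (F - F)/8 = -3/8 + (1/8)*0 = -3/8 + 0 = -3/8)
Y = 1/18625 (Y = 1/(-21305 + 39930) = 1/18625 ≈ 5.3691e-5)
c(93) + Y = -3/8 + 1/18625 = -55867/149000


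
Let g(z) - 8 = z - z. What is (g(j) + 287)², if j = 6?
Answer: 87025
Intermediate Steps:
g(z) = 8 (g(z) = 8 + (z - z) = 8 + 0 = 8)
(g(j) + 287)² = (8 + 287)² = 295² = 87025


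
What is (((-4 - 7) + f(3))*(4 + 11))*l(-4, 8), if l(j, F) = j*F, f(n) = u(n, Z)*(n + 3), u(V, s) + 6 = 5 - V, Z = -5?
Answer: 16800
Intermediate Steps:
u(V, s) = -1 - V (u(V, s) = -6 + (5 - V) = -1 - V)
f(n) = (-1 - n)*(3 + n) (f(n) = (-1 - n)*(n + 3) = (-1 - n)*(3 + n))
l(j, F) = F*j
(((-4 - 7) + f(3))*(4 + 11))*l(-4, 8) = (((-4 - 7) - (1 + 3)*(3 + 3))*(4 + 11))*(8*(-4)) = ((-11 - 1*4*6)*15)*(-32) = ((-11 - 24)*15)*(-32) = -35*15*(-32) = -525*(-32) = 16800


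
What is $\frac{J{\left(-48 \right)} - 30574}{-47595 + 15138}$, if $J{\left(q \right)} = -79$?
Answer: $\frac{30653}{32457} \approx 0.94442$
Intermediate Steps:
$\frac{J{\left(-48 \right)} - 30574}{-47595 + 15138} = \frac{-79 - 30574}{-47595 + 15138} = - \frac{30653}{-32457} = \left(-30653\right) \left(- \frac{1}{32457}\right) = \frac{30653}{32457}$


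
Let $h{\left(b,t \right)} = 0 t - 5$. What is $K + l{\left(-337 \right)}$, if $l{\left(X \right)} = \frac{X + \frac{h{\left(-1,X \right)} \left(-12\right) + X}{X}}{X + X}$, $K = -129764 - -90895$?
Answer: $- \frac{4414256815}{113569} \approx -38869.0$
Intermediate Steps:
$K = -38869$ ($K = -129764 + 90895 = -38869$)
$h{\left(b,t \right)} = -5$ ($h{\left(b,t \right)} = 0 - 5 = -5$)
$l{\left(X \right)} = \frac{X + \frac{60 + X}{X}}{2 X}$ ($l{\left(X \right)} = \frac{X + \frac{\left(-5\right) \left(-12\right) + X}{X}}{X + X} = \frac{X + \frac{60 + X}{X}}{2 X}$)
$K + l{\left(-337 \right)} = -38869 + \frac{60 - 337 + \left(-337\right)^{2}}{2 \cdot 113569} = -38869 + \frac{1}{2} \cdot \frac{1}{113569} \left(60 - 337 + 113569\right) = -38869 + \frac{1}{2} \cdot \frac{1}{113569} \cdot 113292 = -38869 + \frac{56646}{113569} = - \frac{4414256815}{113569}$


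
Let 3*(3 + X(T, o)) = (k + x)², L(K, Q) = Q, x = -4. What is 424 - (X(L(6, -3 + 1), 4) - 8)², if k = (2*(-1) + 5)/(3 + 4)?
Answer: 8178152/21609 ≈ 378.46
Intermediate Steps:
k = 3/7 (k = (-2 + 5)/7 = 3*(⅐) = 3/7 ≈ 0.42857)
X(T, o) = 184/147 (X(T, o) = -3 + (3/7 - 4)²/3 = -3 + (-25/7)²/3 = -3 + (⅓)*(625/49) = -3 + 625/147 = 184/147)
424 - (X(L(6, -3 + 1), 4) - 8)² = 424 - (184/147 - 8)² = 424 - (-992/147)² = 424 - 1*984064/21609 = 424 - 984064/21609 = 8178152/21609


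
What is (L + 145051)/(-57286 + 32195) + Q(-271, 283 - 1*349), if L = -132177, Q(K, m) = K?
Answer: -6812535/25091 ≈ -271.51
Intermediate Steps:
(L + 145051)/(-57286 + 32195) + Q(-271, 283 - 1*349) = (-132177 + 145051)/(-57286 + 32195) - 271 = 12874/(-25091) - 271 = 12874*(-1/25091) - 271 = -12874/25091 - 271 = -6812535/25091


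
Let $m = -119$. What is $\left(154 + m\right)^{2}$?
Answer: $1225$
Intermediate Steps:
$\left(154 + m\right)^{2} = \left(154 - 119\right)^{2} = 35^{2} = 1225$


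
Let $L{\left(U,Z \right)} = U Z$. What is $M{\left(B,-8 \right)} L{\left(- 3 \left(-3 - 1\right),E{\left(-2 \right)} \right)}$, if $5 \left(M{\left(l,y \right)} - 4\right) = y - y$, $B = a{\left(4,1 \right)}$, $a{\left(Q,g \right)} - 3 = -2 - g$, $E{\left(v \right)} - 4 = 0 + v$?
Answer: $96$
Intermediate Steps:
$E{\left(v \right)} = 4 + v$ ($E{\left(v \right)} = 4 + \left(0 + v\right) = 4 + v$)
$a{\left(Q,g \right)} = 1 - g$ ($a{\left(Q,g \right)} = 3 - \left(2 + g\right) = 1 - g$)
$B = 0$ ($B = 1 - 1 = 0$)
$M{\left(l,y \right)} = 4$ ($M{\left(l,y \right)} = 4 + \frac{y - y}{5} = 4 + \frac{1}{5} \cdot 0 = 4 + 0 = 4$)
$M{\left(B,-8 \right)} L{\left(- 3 \left(-3 - 1\right),E{\left(-2 \right)} \right)} = 4 - 3 \left(-3 - 1\right) \left(4 - 2\right) = 4 \left(-3\right) \left(-4\right) 2 = 4 \cdot 12 \cdot 2 = 4 \cdot 24 = 96$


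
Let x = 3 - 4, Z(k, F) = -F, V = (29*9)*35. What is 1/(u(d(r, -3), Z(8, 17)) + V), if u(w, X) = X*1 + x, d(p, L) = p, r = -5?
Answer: 1/9117 ≈ 0.00010969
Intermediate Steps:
V = 9135 (V = 261*35 = 9135)
x = -1
u(w, X) = -1 + X (u(w, X) = X*1 - 1 = X - 1 = -1 + X)
1/(u(d(r, -3), Z(8, 17)) + V) = 1/((-1 - 1*17) + 9135) = 1/((-1 - 17) + 9135) = 1/(-18 + 9135) = 1/9117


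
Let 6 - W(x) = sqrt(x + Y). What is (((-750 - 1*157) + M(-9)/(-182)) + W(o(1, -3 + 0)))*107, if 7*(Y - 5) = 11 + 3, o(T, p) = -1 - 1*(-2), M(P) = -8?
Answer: -8772609/91 - 214*sqrt(2) ≈ -96705.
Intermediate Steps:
o(T, p) = 1 (o(T, p) = -1 + 2 = 1)
Y = 7 (Y = 5 + (11 + 3)/7 = 5 + (1/7)*14 = 5 + 2 = 7)
W(x) = 6 - sqrt(7 + x) (W(x) = 6 - sqrt(x + 7) = 6 - sqrt(7 + x))
(((-750 - 1*157) + M(-9)/(-182)) + W(o(1, -3 + 0)))*107 = (((-750 - 1*157) - 8/(-182)) + (6 - sqrt(7 + 1)))*107 = (((-750 - 157) - 8*(-1/182)) + (6 - sqrt(8)))*107 = ((-907 + 4/91) + (6 - 2*sqrt(2)))*107 = (-82533/91 + (6 - 2*sqrt(2)))*107 = (-81987/91 - 2*sqrt(2))*107 = -8772609/91 - 214*sqrt(2)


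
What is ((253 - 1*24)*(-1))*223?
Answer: -51067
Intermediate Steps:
((253 - 1*24)*(-1))*223 = ((253 - 24)*(-1))*223 = (229*(-1))*223 = -229*223 = -51067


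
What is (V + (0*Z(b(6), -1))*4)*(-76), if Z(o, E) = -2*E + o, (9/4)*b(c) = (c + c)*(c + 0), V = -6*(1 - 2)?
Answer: -456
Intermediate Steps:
V = 6 (V = -6*(-1) = 6)
b(c) = 8*c²/9 (b(c) = 4*((c + c)*(c + 0))/9 = 4*((2*c)*c)/9 = 4*(2*c²)/9 = 8*c²/9)
Z(o, E) = o - 2*E
(V + (0*Z(b(6), -1))*4)*(-76) = (6 + (0*((8/9)*6² - 2*(-1)))*4)*(-76) = (6 + (0*((8/9)*36 + 2))*4)*(-76) = (6 + (0*(32 + 2))*4)*(-76) = (6 + (0*34)*4)*(-76) = (6 + 0*4)*(-76) = (6 + 0)*(-76) = 6*(-76) = -456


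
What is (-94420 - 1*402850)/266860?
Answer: -49727/26686 ≈ -1.8634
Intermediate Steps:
(-94420 - 1*402850)/266860 = (-94420 - 402850)*(1/266860) = -497270*1/266860 = -49727/26686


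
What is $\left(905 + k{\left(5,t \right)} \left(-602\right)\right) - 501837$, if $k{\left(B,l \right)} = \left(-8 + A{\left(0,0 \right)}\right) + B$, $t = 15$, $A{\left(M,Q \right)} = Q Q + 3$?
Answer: $-500932$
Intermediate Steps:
$A{\left(M,Q \right)} = 3 + Q^{2}$ ($A{\left(M,Q \right)} = Q^{2} + 3 = 3 + Q^{2}$)
$k{\left(B,l \right)} = -5 + B$ ($k{\left(B,l \right)} = \left(-8 + \left(3 + 0^{2}\right)\right) + B = \left(-8 + \left(3 + 0\right)\right) + B = \left(-8 + 3\right) + B = -5 + B$)
$\left(905 + k{\left(5,t \right)} \left(-602\right)\right) - 501837 = \left(905 + \left(-5 + 5\right) \left(-602\right)\right) - 501837 = \left(905 + 0 \left(-602\right)\right) - 501837 = \left(905 + 0\right) - 501837 = 905 - 501837 = -500932$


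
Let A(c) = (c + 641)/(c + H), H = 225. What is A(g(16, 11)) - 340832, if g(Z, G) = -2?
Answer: -76004897/223 ≈ -3.4083e+5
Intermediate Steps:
A(c) = (641 + c)/(225 + c) (A(c) = (c + 641)/(c + 225) = (641 + c)/(225 + c))
A(g(16, 11)) - 340832 = (641 - 2)/(225 - 2) - 340832 = 639/223 - 340832 = -76004897/223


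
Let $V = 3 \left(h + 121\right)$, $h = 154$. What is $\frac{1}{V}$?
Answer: $\frac{1}{825} \approx 0.0012121$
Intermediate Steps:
$V = 825$ ($V = 3 \left(154 + 121\right) = 3 \cdot 275 = 825$)
$\frac{1}{V} = \frac{1}{825}$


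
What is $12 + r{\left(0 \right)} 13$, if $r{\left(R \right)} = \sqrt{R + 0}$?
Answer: $12$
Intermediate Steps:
$r{\left(R \right)} = \sqrt{R}$
$12 + r{\left(0 \right)} 13 = 12 + \sqrt{0} \cdot 13 = 12 + 0 \cdot 13 = 12 + 0 = 12$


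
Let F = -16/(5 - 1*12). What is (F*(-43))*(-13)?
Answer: 8944/7 ≈ 1277.7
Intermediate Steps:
F = 16/7 (F = -16/(5 - 12) = -16/(-7) = -16*(-1/7) = 16/7 ≈ 2.2857)
(F*(-43))*(-13) = ((16/7)*(-43))*(-13) = -688/7*(-13) = 8944/7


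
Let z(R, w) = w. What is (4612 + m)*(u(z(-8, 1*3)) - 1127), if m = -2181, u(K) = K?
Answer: -2732444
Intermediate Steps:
(4612 + m)*(u(z(-8, 1*3)) - 1127) = (4612 - 2181)*(1*3 - 1127) = 2431*(3 - 1127) = 2431*(-1124) = -2732444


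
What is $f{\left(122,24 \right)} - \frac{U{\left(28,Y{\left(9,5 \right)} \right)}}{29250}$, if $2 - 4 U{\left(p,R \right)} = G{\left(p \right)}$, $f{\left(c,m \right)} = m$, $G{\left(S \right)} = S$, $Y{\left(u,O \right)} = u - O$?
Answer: $\frac{108001}{4500} \approx 24.0$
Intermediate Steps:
$U{\left(p,R \right)} = \frac{1}{2} - \frac{p}{4}$
$f{\left(122,24 \right)} - \frac{U{\left(28,Y{\left(9,5 \right)} \right)}}{29250} = 24 - \frac{\frac{1}{2} - 7}{29250} = 24 - \left(\frac{1}{2} - 7\right) \frac{1}{29250} = 24 - \left(- \frac{13}{2}\right) \frac{1}{29250} = 24 - - \frac{1}{4500} = 24 + \frac{1}{4500} = \frac{108001}{4500}$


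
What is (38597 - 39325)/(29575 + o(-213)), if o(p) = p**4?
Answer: -91/257296967 ≈ -3.5368e-7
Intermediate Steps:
(38597 - 39325)/(29575 + o(-213)) = (38597 - 39325)/(29575 + (-213)**4) = -728/(29575 + 2058346161) = -728/2058375736 = -728*1/2058375736 = -91/257296967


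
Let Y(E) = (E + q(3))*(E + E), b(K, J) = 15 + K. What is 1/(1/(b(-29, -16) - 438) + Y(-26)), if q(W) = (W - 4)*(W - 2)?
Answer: 452/634607 ≈ 0.00071225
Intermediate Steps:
q(W) = (-4 + W)*(-2 + W)
Y(E) = 2*E*(-1 + E) (Y(E) = (E + (8 + 3² - 6*3))*(E + E) = (E + (8 + 9 - 18))*(2*E) = (E - 1)*(2*E) = (-1 + E)*(2*E) = 2*E*(-1 + E))
1/(1/(b(-29, -16) - 438) + Y(-26)) = 1/(1/((15 - 29) - 438) + 2*(-26)*(-1 - 26)) = 1/(1/(-14 - 438) + 2*(-26)*(-27)) = 1/(1/(-452) + 1404) = 1/(-1/452 + 1404) = 1/(634607/452) = 452/634607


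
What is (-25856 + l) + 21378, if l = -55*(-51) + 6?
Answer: -1667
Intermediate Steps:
l = 2811 (l = 2805 + 6 = 2811)
(-25856 + l) + 21378 = (-25856 + 2811) + 21378 = -23045 + 21378 = -1667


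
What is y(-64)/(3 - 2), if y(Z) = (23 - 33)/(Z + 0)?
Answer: 5/32 ≈ 0.15625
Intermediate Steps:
y(Z) = -10/Z
y(-64)/(3 - 2) = (-10/(-64))/(3 - 2) = -10*(-1/64)/1 = (5/32)*1 = 5/32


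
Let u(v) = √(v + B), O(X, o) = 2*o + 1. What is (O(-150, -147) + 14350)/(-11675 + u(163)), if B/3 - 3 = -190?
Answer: -164115475/136306023 - 14057*I*√398/136306023 ≈ -1.204 - 0.0020574*I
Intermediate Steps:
B = -561 (B = 9 + 3*(-190) = 9 - 570 = -561)
O(X, o) = 1 + 2*o
u(v) = √(-561 + v) (u(v) = √(v - 561) = √(-561 + v))
(O(-150, -147) + 14350)/(-11675 + u(163)) = ((1 + 2*(-147)) + 14350)/(-11675 + √(-561 + 163)) = ((1 - 294) + 14350)/(-11675 + √(-398)) = (-293 + 14350)/(-11675 + I*√398) = 14057/(-11675 + I*√398)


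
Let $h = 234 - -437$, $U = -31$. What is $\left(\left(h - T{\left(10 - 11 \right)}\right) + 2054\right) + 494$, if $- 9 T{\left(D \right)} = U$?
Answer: $\frac{28940}{9} \approx 3215.6$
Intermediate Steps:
$h = 671$ ($h = 234 + 437 = 671$)
$T{\left(D \right)} = \frac{31}{9}$ ($T{\left(D \right)} = \left(- \frac{1}{9}\right) \left(-31\right) = \frac{31}{9}$)
$\left(\left(h - T{\left(10 - 11 \right)}\right) + 2054\right) + 494 = \left(\left(671 - \frac{31}{9}\right) + 2054\right) + 494 = \left(\frac{6008}{9} + 2054\right) + 494 = \frac{24494}{9} + 494 = \frac{28940}{9}$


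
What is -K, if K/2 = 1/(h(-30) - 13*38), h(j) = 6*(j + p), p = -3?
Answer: 1/346 ≈ 0.0028902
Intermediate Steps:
h(j) = -18 + 6*j (h(j) = 6*(j - 3) = 6*(-3 + j) = -18 + 6*j)
K = -1/346 (K = 2/((-18 + 6*(-30)) - 13*38) = 2/((-18 - 180) - 494) = 2/(-198 - 494) = 2/(-692) = 2*(-1/692) = -1/346 ≈ -0.0028902)
-K = -1*(-1/346) = 1/346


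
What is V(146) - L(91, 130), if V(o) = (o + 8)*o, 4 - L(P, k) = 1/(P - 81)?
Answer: 224801/10 ≈ 22480.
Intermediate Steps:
L(P, k) = 4 - 1/(-81 + P) (L(P, k) = 4 - 1/(P - 81) = 4 - 1/(-81 + P))
V(o) = o*(8 + o) (V(o) = (8 + o)*o = o*(8 + o))
V(146) - L(91, 130) = 146*(8 + 146) - (-325 + 4*91)/(-81 + 91) = 146*154 - (-325 + 364)/10 = 22484 - 39/10 = 224801/10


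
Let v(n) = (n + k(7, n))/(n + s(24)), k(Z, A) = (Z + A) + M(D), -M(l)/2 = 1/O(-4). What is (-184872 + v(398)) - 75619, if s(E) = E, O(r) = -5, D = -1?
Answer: -549631993/2110 ≈ -2.6049e+5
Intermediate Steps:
M(l) = ⅖ (M(l) = -2/(-5) = -2*(-⅕) = ⅖)
k(Z, A) = ⅖ + A + Z (k(Z, A) = (Z + A) + ⅖ = (A + Z) + ⅖ = ⅖ + A + Z)
v(n) = (37/5 + 2*n)/(24 + n) (v(n) = (n + (⅖ + n + 7))/(n + 24) = (n + (37/5 + n))/(24 + n) = (37/5 + 2*n)/(24 + n))
(-184872 + v(398)) - 75619 = (-184872 + (37 + 10*398)/(5*(24 + 398))) - 75619 = (-184872 + (⅕)*(37 + 3980)/422) - 75619 = (-184872 + (⅕)*(1/422)*4017) - 75619 = (-184872 + 4017/2110) - 75619 = -390075903/2110 - 75619 = -549631993/2110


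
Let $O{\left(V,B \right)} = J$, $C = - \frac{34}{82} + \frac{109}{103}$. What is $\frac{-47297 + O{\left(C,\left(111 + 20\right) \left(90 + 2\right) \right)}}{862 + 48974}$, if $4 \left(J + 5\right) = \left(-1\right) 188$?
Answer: $- \frac{15783}{16612} \approx -0.9501$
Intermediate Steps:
$J = -52$ ($J = -5 + \frac{\left(-1\right) 188}{4} = -5 + \frac{1}{4} \left(-188\right) = -5 - 47 = -52$)
$C = \frac{2718}{4223}$ ($C = \left(-34\right) \frac{1}{82} + 109 \cdot \frac{1}{103} = - \frac{17}{41} + \frac{109}{103} = \frac{2718}{4223} \approx 0.64362$)
$O{\left(V,B \right)} = -52$
$\frac{-47297 + O{\left(C,\left(111 + 20\right) \left(90 + 2\right) \right)}}{862 + 48974} = \frac{-47297 - 52}{862 + 48974} = - \frac{47349}{49836} = \left(-47349\right) \frac{1}{49836} = - \frac{15783}{16612}$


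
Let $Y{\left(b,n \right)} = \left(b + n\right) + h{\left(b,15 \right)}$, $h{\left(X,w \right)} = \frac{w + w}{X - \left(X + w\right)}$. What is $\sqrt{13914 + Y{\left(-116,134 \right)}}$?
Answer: $\sqrt{13930} \approx 118.03$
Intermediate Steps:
$h{\left(X,w \right)} = -2$ ($h{\left(X,w \right)} = \frac{2 w}{X - \left(X + w\right)} = \frac{2 w}{\left(-1\right) w} = 2 w \left(- \frac{1}{w}\right) = -2$)
$Y{\left(b,n \right)} = -2 + b + n$ ($Y{\left(b,n \right)} = \left(b + n\right) - 2 = -2 + b + n$)
$\sqrt{13914 + Y{\left(-116,134 \right)}} = \sqrt{13914 - -16} = \sqrt{13914 + 16} = \sqrt{13930}$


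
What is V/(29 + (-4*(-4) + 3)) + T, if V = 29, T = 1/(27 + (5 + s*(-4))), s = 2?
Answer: 31/48 ≈ 0.64583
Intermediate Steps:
T = 1/24 (T = 1/(27 + (5 + 2*(-4))) = 1/(27 + (5 - 8)) = 1/(27 - 3) = 1/24 ≈ 0.041667)
V/(29 + (-4*(-4) + 3)) + T = 29/(29 + (-4*(-4) + 3)) + 1/24 = 29/(29 + (16 + 3)) + 1/24 = 29/(29 + 19) + 1/24 = 29/48 + 1/24 = 31/48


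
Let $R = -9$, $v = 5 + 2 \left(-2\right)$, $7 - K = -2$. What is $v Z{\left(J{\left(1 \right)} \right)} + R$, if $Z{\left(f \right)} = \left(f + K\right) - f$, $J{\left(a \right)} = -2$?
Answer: $0$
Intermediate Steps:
$K = 9$ ($K = 7 - -2 = 7 + 2 = 9$)
$v = 1$ ($v = 5 - 4 = 1$)
$Z{\left(f \right)} = 9$ ($Z{\left(f \right)} = \left(f + 9\right) - f = \left(9 + f\right) - f = 9$)
$v Z{\left(J{\left(1 \right)} \right)} + R = 1 \cdot 9 - 9 = 9 - 9 = 0$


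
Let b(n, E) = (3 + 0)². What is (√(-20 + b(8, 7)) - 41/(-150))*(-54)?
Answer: -369/25 - 54*I*√11 ≈ -14.76 - 179.1*I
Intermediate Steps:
b(n, E) = 9 (b(n, E) = 3² = 9)
(√(-20 + b(8, 7)) - 41/(-150))*(-54) = (√(-20 + 9) - 41/(-150))*(-54) = (√(-11) - 41*(-1/150))*(-54) = (I*√11 + 41/150)*(-54) = (41/150 + I*√11)*(-54) = -369/25 - 54*I*√11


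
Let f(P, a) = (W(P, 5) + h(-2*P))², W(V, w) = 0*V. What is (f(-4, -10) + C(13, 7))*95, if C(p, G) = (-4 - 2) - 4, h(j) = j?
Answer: 5130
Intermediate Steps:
W(V, w) = 0
C(p, G) = -10 (C(p, G) = -6 - 4 = -10)
f(P, a) = 4*P² (f(P, a) = (0 - 2*P)² = (-2*P)² = 4*P²)
(f(-4, -10) + C(13, 7))*95 = (4*(-4)² - 10)*95 = (4*16 - 10)*95 = (64 - 10)*95 = 54*95 = 5130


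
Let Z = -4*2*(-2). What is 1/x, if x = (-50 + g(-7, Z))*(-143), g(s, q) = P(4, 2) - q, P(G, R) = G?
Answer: 1/8866 ≈ 0.00011279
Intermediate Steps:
Z = 16 (Z = -8*(-2) = 16)
g(s, q) = 4 - q
x = 8866 (x = (-50 + (4 - 1*16))*(-143) = (-50 + (4 - 16))*(-143) = (-50 - 12)*(-143) = -62*(-143) = 8866)
1/x = 1/8866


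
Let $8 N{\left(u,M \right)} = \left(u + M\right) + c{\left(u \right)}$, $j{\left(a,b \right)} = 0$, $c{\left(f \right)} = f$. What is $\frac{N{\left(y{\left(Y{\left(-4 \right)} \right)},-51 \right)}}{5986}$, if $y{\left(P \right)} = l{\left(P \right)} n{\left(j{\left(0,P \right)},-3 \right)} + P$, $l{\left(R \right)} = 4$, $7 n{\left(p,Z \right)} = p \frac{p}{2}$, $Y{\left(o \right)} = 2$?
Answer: $- \frac{47}{47888} \approx -0.00098146$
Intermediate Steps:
$n{\left(p,Z \right)} = \frac{p^{2}}{14}$ ($n{\left(p,Z \right)} = \frac{p \frac{p}{2}}{7} = \frac{\frac{1}{2} p^{2}}{7} = \frac{p^{2}}{14}$)
$y{\left(P \right)} = P$ ($y{\left(P \right)} = 4 \frac{0^{2}}{14} + P = 4 \cdot \frac{1}{14} \cdot 0 + P = 4 \cdot 0 + P = 0 + P = P$)
$N{\left(u,M \right)} = \frac{u}{4} + \frac{M}{8}$ ($N{\left(u,M \right)} = \frac{\left(u + M\right) + u}{8} = \frac{\left(M + u\right) + u}{8} = \frac{M + 2 u}{8} = \frac{u}{4} + \frac{M}{8}$)
$\frac{N{\left(y{\left(Y{\left(-4 \right)} \right)},-51 \right)}}{5986} = \frac{\frac{1}{4} \cdot 2 + \frac{1}{8} \left(-51\right)}{5986} = \left(\frac{1}{2} - \frac{51}{8}\right) \frac{1}{5986} = \left(- \frac{47}{8}\right) \frac{1}{5986} = - \frac{47}{47888}$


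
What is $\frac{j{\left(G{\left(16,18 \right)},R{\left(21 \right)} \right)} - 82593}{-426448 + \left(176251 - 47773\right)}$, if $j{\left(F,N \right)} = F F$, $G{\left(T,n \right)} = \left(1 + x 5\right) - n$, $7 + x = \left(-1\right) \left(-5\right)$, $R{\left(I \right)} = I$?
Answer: $\frac{40932}{148985} \approx 0.27474$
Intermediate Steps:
$x = -2$ ($x = -7 - -5 = -7 + 5 = -2$)
$G{\left(T,n \right)} = -9 - n$ ($G{\left(T,n \right)} = \left(1 - 10\right) - n = -9 - n$)
$j{\left(F,N \right)} = F^{2}$
$\frac{j{\left(G{\left(16,18 \right)},R{\left(21 \right)} \right)} - 82593}{-426448 + \left(176251 - 47773\right)} = \frac{\left(-9 - 18\right)^{2} - 82593}{-426448 + \left(176251 - 47773\right)} = \frac{\left(-9 - 18\right)^{2} - 82593}{-426448 + 128478} = \frac{\left(-27\right)^{2} - 82593}{-297970} = \left(729 - 82593\right) \left(- \frac{1}{297970}\right) = \left(-81864\right) \left(- \frac{1}{297970}\right) = \frac{40932}{148985}$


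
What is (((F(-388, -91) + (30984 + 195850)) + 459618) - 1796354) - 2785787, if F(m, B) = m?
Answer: -3896077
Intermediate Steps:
(((F(-388, -91) + (30984 + 195850)) + 459618) - 1796354) - 2785787 = (((-388 + (30984 + 195850)) + 459618) - 1796354) - 2785787 = (((-388 + 226834) + 459618) - 1796354) - 2785787 = ((226446 + 459618) - 1796354) - 2785787 = (686064 - 1796354) - 2785787 = -1110290 - 2785787 = -3896077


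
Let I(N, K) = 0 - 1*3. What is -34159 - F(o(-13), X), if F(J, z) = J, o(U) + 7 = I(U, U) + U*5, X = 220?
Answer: -34084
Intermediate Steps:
I(N, K) = -3 (I(N, K) = 0 - 3 = -3)
o(U) = -10 + 5*U (o(U) = -7 + (-3 + U*5) = -7 + (-3 + 5*U) = -10 + 5*U)
-34159 - F(o(-13), X) = -34159 - (-10 + 5*(-13)) = -34159 - (-10 - 65) = -34159 - 1*(-75) = -34159 + 75 = -34084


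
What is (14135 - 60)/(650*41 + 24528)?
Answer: 14075/51178 ≈ 0.27502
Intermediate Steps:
(14135 - 60)/(650*41 + 24528) = 14075/(26650 + 24528) = 14075/51178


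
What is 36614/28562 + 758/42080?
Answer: 390591779/300472240 ≈ 1.2999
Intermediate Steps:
36614/28562 + 758/42080 = 36614*(1/28562) + 758*(1/42080) = 18307/14281 + 379/21040 = 390591779/300472240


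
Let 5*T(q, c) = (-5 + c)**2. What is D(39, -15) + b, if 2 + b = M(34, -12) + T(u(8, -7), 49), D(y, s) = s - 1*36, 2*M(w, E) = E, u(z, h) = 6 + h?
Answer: 1641/5 ≈ 328.20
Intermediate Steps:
M(w, E) = E/2
T(q, c) = (-5 + c)**2/5
D(y, s) = -36 + s (D(y, s) = s - 36 = -36 + s)
b = 1896/5 (b = -2 + ((1/2)*(-12) + (-5 + 49)**2/5) = -2 + (-6 + (1/5)*44**2) = -2 + (-6 + (1/5)*1936) = -2 + (-6 + 1936/5) = -2 + 1906/5 = 1896/5 ≈ 379.20)
D(39, -15) + b = (-36 - 15) + 1896/5 = -51 + 1896/5 = 1641/5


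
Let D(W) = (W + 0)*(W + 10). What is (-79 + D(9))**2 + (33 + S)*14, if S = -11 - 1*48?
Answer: 8100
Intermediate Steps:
S = -59 (S = -11 - 48 = -59)
D(W) = W*(10 + W)
(-79 + D(9))**2 + (33 + S)*14 = (-79 + 9*(10 + 9))**2 + (33 - 59)*14 = (-79 + 9*19)**2 - 26*14 = (-79 + 171)**2 - 364 = 92**2 - 364 = 8464 - 364 = 8100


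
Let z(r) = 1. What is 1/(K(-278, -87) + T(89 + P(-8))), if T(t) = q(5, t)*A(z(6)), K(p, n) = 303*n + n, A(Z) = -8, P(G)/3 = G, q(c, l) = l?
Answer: -1/26968 ≈ -3.7081e-5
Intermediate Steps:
P(G) = 3*G
K(p, n) = 304*n
T(t) = -8*t (T(t) = t*(-8) = -8*t)
1/(K(-278, -87) + T(89 + P(-8))) = 1/(304*(-87) - 8*(89 + 3*(-8))) = 1/(-26448 - 8*(89 - 24)) = 1/(-26448 - 8*65) = 1/(-26448 - 520) = 1/(-26968) = -1/26968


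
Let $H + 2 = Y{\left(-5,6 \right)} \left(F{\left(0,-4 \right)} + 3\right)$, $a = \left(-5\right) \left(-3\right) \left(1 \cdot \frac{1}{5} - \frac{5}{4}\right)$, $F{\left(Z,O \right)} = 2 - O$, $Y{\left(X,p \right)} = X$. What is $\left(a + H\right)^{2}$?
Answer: $\frac{63001}{16} \approx 3937.6$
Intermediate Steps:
$a = - \frac{63}{4}$ ($a = 15 \left(1 \cdot \frac{1}{5} - \frac{5}{4}\right) = 15 \left(\frac{1}{5} - \frac{5}{4}\right) = 15 \left(- \frac{21}{20}\right) = - \frac{63}{4} \approx -15.75$)
$H = -47$ ($H = -2 - 5 \left(\left(2 - -4\right) + 3\right) = -2 - 5 \left(\left(2 + 4\right) + 3\right) = -2 - 5 \left(6 + 3\right) = -2 - 45 = -47$)
$\left(a + H\right)^{2} = \left(- \frac{63}{4} - 47\right)^{2} = \left(- \frac{251}{4}\right)^{2} = \frac{63001}{16}$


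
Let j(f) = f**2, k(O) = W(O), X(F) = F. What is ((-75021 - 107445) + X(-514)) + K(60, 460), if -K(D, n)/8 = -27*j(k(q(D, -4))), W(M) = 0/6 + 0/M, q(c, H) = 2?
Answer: -182980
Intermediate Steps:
W(M) = 0 (W(M) = 0*(1/6) + 0 = 0 + 0 = 0)
k(O) = 0
K(D, n) = 0 (K(D, n) = -(-216)*0**2 = -(-216)*0 = -8*0 = 0)
((-75021 - 107445) + X(-514)) + K(60, 460) = ((-75021 - 107445) - 514) + 0 = (-182466 - 514) + 0 = -182980 + 0 = -182980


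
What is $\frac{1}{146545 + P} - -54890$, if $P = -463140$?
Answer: $\frac{17377899549}{316595} \approx 54890.0$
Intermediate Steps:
$\frac{1}{146545 + P} - -54890 = \frac{1}{146545 - 463140} - -54890 = \frac{1}{-316595} + 54890 = - \frac{1}{316595} + 54890 = \frac{17377899549}{316595}$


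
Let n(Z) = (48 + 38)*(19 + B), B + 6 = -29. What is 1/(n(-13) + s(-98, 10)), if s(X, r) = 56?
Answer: -1/1320 ≈ -0.00075758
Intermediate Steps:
B = -35 (B = -6 - 29 = -35)
n(Z) = -1376 (n(Z) = (48 + 38)*(19 - 35) = 86*(-16) = -1376)
1/(n(-13) + s(-98, 10)) = 1/(-1376 + 56) = 1/(-1320) = -1/1320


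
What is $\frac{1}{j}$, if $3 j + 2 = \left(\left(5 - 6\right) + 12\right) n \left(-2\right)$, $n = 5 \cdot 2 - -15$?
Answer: $- \frac{1}{184} \approx -0.0054348$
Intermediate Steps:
$n = 25$ ($n = 10 + 15 = 25$)
$j = -184$ ($j = - \frac{2}{3} + \frac{\left(\left(5 - 6\right) + 12\right) 25 \left(-2\right)}{3} = - \frac{2}{3} + \frac{\left(-1 + 12\right) 25 \left(-2\right)}{3} = - \frac{2}{3} + \frac{11 \cdot 25 \left(-2\right)}{3} = - \frac{2}{3} + \frac{275 \left(-2\right)}{3} = - \frac{2}{3} + \frac{1}{3} \left(-550\right) = - \frac{2}{3} - \frac{550}{3} = -184$)
$\frac{1}{j} = \frac{1}{-184} = - \frac{1}{184}$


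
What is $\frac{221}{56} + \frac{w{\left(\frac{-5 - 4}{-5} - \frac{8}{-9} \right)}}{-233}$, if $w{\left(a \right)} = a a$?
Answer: $\frac{103453429}{26422200} \approx 3.9154$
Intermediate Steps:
$w{\left(a \right)} = a^{2}$
$\frac{221}{56} + \frac{w{\left(\frac{-5 - 4}{-5} - \frac{8}{-9} \right)}}{-233} = \frac{221}{56} + \frac{\left(\frac{-5 - 4}{-5} - \frac{8}{-9}\right)^{2}}{-233} = 221 \cdot \frac{1}{56} + \left(\left(-5 - 4\right) \left(- \frac{1}{5}\right) - - \frac{8}{9}\right)^{2} \left(- \frac{1}{233}\right) = \frac{221}{56} + \left(\left(-9\right) \left(- \frac{1}{5}\right) + \frac{8}{9}\right)^{2} \left(- \frac{1}{233}\right) = \frac{221}{56} + \left(\frac{9}{5} + \frac{8}{9}\right)^{2} \left(- \frac{1}{233}\right) = \frac{221}{56} + \left(\frac{121}{45}\right)^{2} \left(- \frac{1}{233}\right) = \frac{221}{56} + \frac{14641}{2025} \left(- \frac{1}{233}\right) = \frac{221}{56} - \frac{14641}{471825} = \frac{103453429}{26422200}$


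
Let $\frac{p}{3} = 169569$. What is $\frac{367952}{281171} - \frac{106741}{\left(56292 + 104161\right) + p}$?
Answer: $\frac{216206286609}{188148386360} \approx 1.1491$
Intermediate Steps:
$p = 508707$ ($p = 3 \cdot 169569 = 508707$)
$\frac{367952}{281171} - \frac{106741}{\left(56292 + 104161\right) + p} = \frac{367952}{281171} - \frac{106741}{\left(56292 + 104161\right) + 508707} = 367952 \cdot \frac{1}{281171} - \frac{106741}{160453 + 508707} = \frac{367952}{281171} - \frac{106741}{669160} = \frac{216206286609}{188148386360}$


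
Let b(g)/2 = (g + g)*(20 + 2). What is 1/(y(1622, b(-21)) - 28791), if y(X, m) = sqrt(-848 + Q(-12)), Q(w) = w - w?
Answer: -28791/828922529 - 4*I*sqrt(53)/828922529 ≈ -3.4733e-5 - 3.513e-8*I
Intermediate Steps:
Q(w) = 0
b(g) = 88*g (b(g) = 2*((g + g)*(20 + 2)) = 2*((2*g)*22) = 2*(44*g) = 88*g)
y(X, m) = 4*I*sqrt(53) (y(X, m) = sqrt(-848 + 0) = sqrt(-848) = 4*I*sqrt(53))
1/(y(1622, b(-21)) - 28791) = 1/(4*I*sqrt(53) - 28791) = 1/(-28791 + 4*I*sqrt(53))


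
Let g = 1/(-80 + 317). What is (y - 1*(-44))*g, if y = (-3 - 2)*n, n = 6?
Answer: 14/237 ≈ 0.059072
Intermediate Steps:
y = -30 (y = (-3 - 2)*6 = -5*6 = -30)
g = 1/237 ≈ 0.0042194
(y - 1*(-44))*g = (-30 - 1*(-44))*(1/237) = (-30 + 44)*(1/237) = 14*(1/237) = 14/237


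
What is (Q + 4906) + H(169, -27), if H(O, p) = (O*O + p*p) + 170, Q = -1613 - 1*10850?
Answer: 21903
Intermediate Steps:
Q = -12463 (Q = -1613 - 10850 = -12463)
H(O, p) = 170 + O² + p² (H(O, p) = (O² + p²) + 170 = 170 + O² + p²)
(Q + 4906) + H(169, -27) = (-12463 + 4906) + (170 + 169² + (-27)²) = -7557 + (170 + 28561 + 729) = -7557 + 29460 = 21903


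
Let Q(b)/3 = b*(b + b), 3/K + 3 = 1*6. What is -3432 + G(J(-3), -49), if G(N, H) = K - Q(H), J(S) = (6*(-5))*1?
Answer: -17837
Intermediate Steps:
J(S) = -30 (J(S) = -30*1 = -30)
K = 1 (K = 3/(-3 + 1*6) = 3/(-3 + 6) = 3/3 = 3*(⅓) = 1)
Q(b) = 6*b² (Q(b) = 3*(b*(b + b)) = 3*(b*(2*b)) = 3*(2*b²) = 6*b²)
G(N, H) = 1 - 6*H²
-3432 + G(J(-3), -49) = -3432 + (1 - 6*(-49)²) = -3432 + (1 - 6*2401) = -3432 + (1 - 14406) = -3432 - 14405 = -17837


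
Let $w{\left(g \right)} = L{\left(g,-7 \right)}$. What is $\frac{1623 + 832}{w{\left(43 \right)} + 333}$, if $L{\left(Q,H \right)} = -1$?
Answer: $\frac{2455}{332} \approx 7.3946$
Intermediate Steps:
$w{\left(g \right)} = -1$
$\frac{1623 + 832}{w{\left(43 \right)} + 333} = \frac{1623 + 832}{-1 + 333} = \frac{2455}{332}$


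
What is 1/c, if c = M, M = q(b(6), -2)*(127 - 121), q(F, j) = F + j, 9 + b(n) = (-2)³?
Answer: -1/114 ≈ -0.0087719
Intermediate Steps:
b(n) = -17 (b(n) = -9 + (-2)³ = -9 - 8 = -17)
M = -114 (M = (-17 - 2)*(127 - 121) = -19*6 = -114)
c = -114
1/c = 1/(-114) = -1/114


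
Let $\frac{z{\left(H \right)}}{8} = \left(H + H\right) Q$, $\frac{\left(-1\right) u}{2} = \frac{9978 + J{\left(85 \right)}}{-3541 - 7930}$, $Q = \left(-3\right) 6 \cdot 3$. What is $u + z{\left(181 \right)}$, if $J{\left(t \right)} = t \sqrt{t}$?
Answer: $- \frac{1793860908}{11471} + \frac{170 \sqrt{85}}{11471} \approx -1.5638 \cdot 10^{5}$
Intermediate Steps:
$J{\left(t \right)} = t^{\frac{3}{2}}$
$Q = -54$ ($Q = \left(-18\right) 3 = -54$)
$u = \frac{19956}{11471} + \frac{170 \sqrt{85}}{11471}$ ($u = - 2 \frac{9978 + 85^{\frac{3}{2}}}{-3541 - 7930} = - 2 \frac{9978 + 85 \sqrt{85}}{-11471} = - 2 \left(9978 + 85 \sqrt{85}\right) \left(- \frac{1}{11471}\right) = - 2 \left(- \frac{9978}{11471} - \frac{85 \sqrt{85}}{11471}\right) = \frac{19956}{11471} + \frac{170 \sqrt{85}}{11471} \approx 1.8763$)
$z{\left(H \right)} = - 864 H$ ($z{\left(H \right)} = 8 \left(H + H\right) \left(-54\right) = 8 \cdot 2 H \left(-54\right) = 8 \left(- 108 H\right) = - 864 H$)
$u + z{\left(181 \right)} = \left(\frac{19956}{11471} + \frac{170 \sqrt{85}}{11471}\right) - 156384 = - \frac{1793860908}{11471} + \frac{170 \sqrt{85}}{11471}$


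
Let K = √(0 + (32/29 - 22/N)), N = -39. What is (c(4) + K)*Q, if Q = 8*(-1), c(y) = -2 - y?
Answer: 48 - 8*√2133066/1131 ≈ 37.669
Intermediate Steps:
Q = -8
K = √2133066/1131 (K = √(0 + (32/29 - 22/(-39))) = √(0 + (32*(1/29) - 22*(-1/39))) = √(0 + (32/29 + 22/39)) = √(0 + 1886/1131) = √(1886/1131) = √2133066/1131 ≈ 1.2913)
(c(4) + K)*Q = ((-2 - 1*4) + √2133066/1131)*(-8) = ((-2 - 4) + √2133066/1131)*(-8) = (-6 + √2133066/1131)*(-8) = 48 - 8*√2133066/1131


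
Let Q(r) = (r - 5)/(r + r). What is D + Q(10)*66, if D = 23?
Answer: 79/2 ≈ 39.500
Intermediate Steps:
Q(r) = (-5 + r)/(2*r) (Q(r) = (-5 + r)/((2*r)) = (-5 + r)*(1/(2*r)) = (-5 + r)/(2*r))
D + Q(10)*66 = 23 + ((½)*(-5 + 10)/10)*66 = 23 + ((½)*(⅒)*5)*66 = 23 + (¼)*66 = 23 + 33/2 = 79/2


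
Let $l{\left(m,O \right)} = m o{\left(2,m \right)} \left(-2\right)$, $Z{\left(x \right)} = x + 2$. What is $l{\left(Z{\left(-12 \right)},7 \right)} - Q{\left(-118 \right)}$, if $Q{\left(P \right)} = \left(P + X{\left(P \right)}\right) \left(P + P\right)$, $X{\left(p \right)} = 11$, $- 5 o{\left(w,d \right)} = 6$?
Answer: $-25276$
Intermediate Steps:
$o{\left(w,d \right)} = - \frac{6}{5}$ ($o{\left(w,d \right)} = \left(- \frac{1}{5}\right) 6 = - \frac{6}{5}$)
$Z{\left(x \right)} = 2 + x$
$l{\left(m,O \right)} = \frac{12 m}{5}$ ($l{\left(m,O \right)} = m \left(- \frac{6}{5}\right) \left(-2\right) = - \frac{6 m}{5} \left(-2\right) = \frac{12 m}{5}$)
$Q{\left(P \right)} = 2 P \left(11 + P\right)$ ($Q{\left(P \right)} = \left(P + 11\right) \left(P + P\right) = \left(11 + P\right) 2 P = 2 P \left(11 + P\right)$)
$l{\left(Z{\left(-12 \right)},7 \right)} - Q{\left(-118 \right)} = \frac{12 \left(2 - 12\right)}{5} - 2 \left(-118\right) \left(11 - 118\right) = \frac{12}{5} \left(-10\right) - 2 \left(-118\right) \left(-107\right) = -24 - 25252 = -25276$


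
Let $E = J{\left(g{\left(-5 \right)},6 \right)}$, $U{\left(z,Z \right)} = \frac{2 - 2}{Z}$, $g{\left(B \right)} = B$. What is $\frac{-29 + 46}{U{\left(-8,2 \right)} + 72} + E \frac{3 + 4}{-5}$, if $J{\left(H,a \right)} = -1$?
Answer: $\frac{589}{360} \approx 1.6361$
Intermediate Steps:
$U{\left(z,Z \right)} = 0$ ($U{\left(z,Z \right)} = \frac{2 - 2}{Z} = \frac{0}{Z} = 0$)
$E = -1$
$\frac{-29 + 46}{U{\left(-8,2 \right)} + 72} + E \frac{3 + 4}{-5} = \frac{-29 + 46}{0 + 72} - \frac{3 + 4}{-5} = \frac{17}{72} - \left(- \frac{1}{5}\right) 7 = 17 \cdot \frac{1}{72} - - \frac{7}{5} = \frac{17}{72} + \frac{7}{5} = \frac{589}{360}$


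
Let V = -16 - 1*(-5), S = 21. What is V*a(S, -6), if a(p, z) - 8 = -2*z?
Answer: -220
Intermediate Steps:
a(p, z) = 8 - 2*z
V = -11 (V = -16 + 5 = -11)
V*a(S, -6) = -11*(8 - 2*(-6)) = -11*(8 + 12) = -11*20 = -220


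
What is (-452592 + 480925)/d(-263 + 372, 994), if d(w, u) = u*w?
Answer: 28333/108346 ≈ 0.26150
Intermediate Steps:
(-452592 + 480925)/d(-263 + 372, 994) = (-452592 + 480925)/((994*(-263 + 372))) = 28333/((994*109)) = 28333/108346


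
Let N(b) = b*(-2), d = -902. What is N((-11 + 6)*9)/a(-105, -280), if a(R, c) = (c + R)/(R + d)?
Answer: 18126/77 ≈ 235.40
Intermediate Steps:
N(b) = -2*b
a(R, c) = (R + c)/(-902 + R) (a(R, c) = (c + R)/(R - 902) = (R + c)/(-902 + R))
N((-11 + 6)*9)/a(-105, -280) = (-2*(-11 + 6)*9)/(((-105 - 280)/(-902 - 105))) = (-(-10)*9)/((-385/(-1007))) = (-2*(-45))/((-1/1007*(-385))) = 90/(385/1007) = 90*(1007/385) = 18126/77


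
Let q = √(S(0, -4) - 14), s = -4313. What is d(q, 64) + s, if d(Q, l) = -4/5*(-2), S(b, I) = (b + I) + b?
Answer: -21557/5 ≈ -4311.4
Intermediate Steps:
S(b, I) = I + 2*b (S(b, I) = (I + b) + b = I + 2*b)
q = 3*I*√2 (q = √((-4 + 2*0) - 14) = √((-4 + 0) - 14) = √(-4 - 14) = √(-18) = 3*I*√2 ≈ 4.2426*I)
d(Q, l) = 8/5 (d(Q, l) = -4*⅕*(-2) = -⅘*(-2) = 8/5)
d(q, 64) + s = 8/5 - 4313 = -21557/5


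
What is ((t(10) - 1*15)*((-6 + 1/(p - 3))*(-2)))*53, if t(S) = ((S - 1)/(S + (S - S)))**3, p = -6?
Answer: -2773331/300 ≈ -9244.4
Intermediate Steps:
t(S) = (-1 + S)**3/S**3 (t(S) = ((-1 + S)/(S + 0))**3 = ((-1 + S)/S)**3 = (-1 + S)**3/S**3)
((t(10) - 1*15)*((-6 + 1/(p - 3))*(-2)))*53 = (((-1 + 10)**3/10**3 - 1*15)*((-6 + 1/(-6 - 3))*(-2)))*53 = (((1/1000)*9**3 - 15)*((-6 + 1/(-9))*(-2)))*53 = (((1/1000)*729 - 15)*((-6 - 1/9)*(-2)))*53 = ((729/1000 - 15)*(-55/9*(-2)))*53 = -14271/1000*110/9*53 = -52327/300*53 = -2773331/300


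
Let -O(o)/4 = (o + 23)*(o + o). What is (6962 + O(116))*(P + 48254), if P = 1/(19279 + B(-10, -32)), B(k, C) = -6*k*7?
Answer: -115996293400410/19699 ≈ -5.8884e+9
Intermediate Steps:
O(o) = -8*o*(23 + o) (O(o) = -4*(o + 23)*(o + o) = -4*(23 + o)*2*o = -8*o*(23 + o))
B(k, C) = -42*k
P = 1/19699 (P = 1/(19279 - 42*(-10)) = 1/(19279 + 420) = 1/19699 ≈ 5.0764e-5)
(6962 + O(116))*(P + 48254) = (6962 - 8*116*(23 + 116))*(1/19699 + 48254) = (6962 - 8*116*139)*(950555547/19699) = (6962 - 128992)*(950555547/19699) = -122030*950555547/19699 = -115996293400410/19699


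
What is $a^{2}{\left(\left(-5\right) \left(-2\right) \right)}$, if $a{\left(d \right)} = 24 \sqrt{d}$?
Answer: $5760$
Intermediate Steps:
$a^{2}{\left(\left(-5\right) \left(-2\right) \right)} = \left(24 \sqrt{\left(-5\right) \left(-2\right)}\right)^{2} = \left(24 \sqrt{10}\right)^{2} = 5760$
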